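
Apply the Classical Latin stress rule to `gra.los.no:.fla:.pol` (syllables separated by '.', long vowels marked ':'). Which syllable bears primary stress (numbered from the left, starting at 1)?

Classical Latin: stress the penult if heavy (long vowel or closed), else the antepenult.
Weights: 3 no: H, 4 fla: H, 5 pol H.
The penult (syllable 4, fla:) is heavy, so it takes stress.
Stress on syllable 4: gra.los.no:.ˈfla:.pol.

4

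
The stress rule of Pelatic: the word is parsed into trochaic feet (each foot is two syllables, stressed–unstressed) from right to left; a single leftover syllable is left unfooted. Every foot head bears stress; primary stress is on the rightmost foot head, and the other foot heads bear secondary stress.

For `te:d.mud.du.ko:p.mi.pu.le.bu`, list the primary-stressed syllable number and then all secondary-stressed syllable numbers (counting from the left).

Parse right to left into trochaic (ˈσσ) feet: (ˈte:d.mud) (ˈdu.ko:p) (ˈmi.pu) (ˈle.bu).
Foot heads (stressed positions): 1, 3, 5, 7.
End Rule Rightmost: primary stress on the rightmost head = syllable 7.
Secondary stress on 1, 3, 5: ˌte:d.mud.ˌdu.ko:p.ˌmi.pu.ˈle.bu.

primary 7, secondary 1, 3, 5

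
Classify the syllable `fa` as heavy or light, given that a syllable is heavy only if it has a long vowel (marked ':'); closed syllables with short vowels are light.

light

`fa`: short vowel, open (no coda). Short vowel → light.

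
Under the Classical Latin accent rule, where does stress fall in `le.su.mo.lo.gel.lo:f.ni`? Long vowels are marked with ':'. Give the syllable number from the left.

Classical Latin: stress the penult if heavy (long vowel or closed), else the antepenult.
Weights: 5 gel H, 6 lo:f H, 7 ni L.
The penult (syllable 6, lo:f) is heavy, so it takes stress.
Stress on syllable 6: le.su.mo.lo.gel.ˈlo:f.ni.

6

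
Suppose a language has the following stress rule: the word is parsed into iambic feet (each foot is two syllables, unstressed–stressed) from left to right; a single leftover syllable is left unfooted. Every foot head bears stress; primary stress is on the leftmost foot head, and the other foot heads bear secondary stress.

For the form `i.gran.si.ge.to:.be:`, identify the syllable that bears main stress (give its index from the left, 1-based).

2

Parse left to right into iambic (σˈσ) feet: (i.ˈgran) (si.ˈge) (to:.ˈbe:).
Foot heads (stressed positions): 2, 4, 6.
End Rule Leftmost: primary stress on the leftmost head = syllable 2.
Primary stress: syllable 2 → i.ˈgran.si.ge.to:.be:.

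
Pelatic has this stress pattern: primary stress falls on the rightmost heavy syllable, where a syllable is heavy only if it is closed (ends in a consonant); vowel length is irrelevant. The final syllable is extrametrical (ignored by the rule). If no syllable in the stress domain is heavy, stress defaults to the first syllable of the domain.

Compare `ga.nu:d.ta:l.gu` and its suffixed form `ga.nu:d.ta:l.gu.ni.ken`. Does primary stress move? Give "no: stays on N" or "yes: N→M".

no: stays on 3

Base `ga.nu:d.ta:l.gu` (4 syllables):
  The final syllable (4, gu) is extrametrical; the stress domain is syllables 1–3.
  Weights: 1 ga L, 2 nu:d H, 3 ta:l H.
  Heavy syllables in the domain: 2, 3. The rightmost is syllable 3 (ta:l).
  → primary stress on syllable 3.
Suffixed `ga.nu:d.ta:l.gu.ni.ken` (6 syllables):
  The final syllable (6, ken) is extrametrical; the stress domain is syllables 1–5.
  Weights: 1 ga L, 2 nu:d H, 3 ta:l H, 4 gu L, 5 ni L.
  Heavy syllables in the domain: 2, 3. The rightmost is syllable 3 (ta:l).
  → primary stress on syllable 3.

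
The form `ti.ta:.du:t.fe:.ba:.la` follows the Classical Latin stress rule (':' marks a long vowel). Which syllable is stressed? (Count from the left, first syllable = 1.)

5

Classical Latin: stress the penult if heavy (long vowel or closed), else the antepenult.
Weights: 4 fe: H, 5 ba: H, 6 la L.
The penult (syllable 5, ba:) is heavy, so it takes stress.
Stress on syllable 5: ti.ta:.du:t.fe:.ˈba:.la.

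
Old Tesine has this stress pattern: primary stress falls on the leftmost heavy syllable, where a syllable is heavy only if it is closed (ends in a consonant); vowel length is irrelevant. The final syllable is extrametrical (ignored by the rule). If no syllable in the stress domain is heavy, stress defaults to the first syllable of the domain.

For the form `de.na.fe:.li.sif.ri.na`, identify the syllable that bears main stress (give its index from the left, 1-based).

The final syllable (7, na) is extrametrical; the stress domain is syllables 1–6.
Weights: 1 de L, 2 na L, 3 fe: L, 4 li L, 5 sif H, 6 ri L.
Heavy syllables in the domain: 5. The leftmost is syllable 5 (sif).
Primary stress: syllable 5 → de.na.fe:.li.ˈsif.ri.na.

5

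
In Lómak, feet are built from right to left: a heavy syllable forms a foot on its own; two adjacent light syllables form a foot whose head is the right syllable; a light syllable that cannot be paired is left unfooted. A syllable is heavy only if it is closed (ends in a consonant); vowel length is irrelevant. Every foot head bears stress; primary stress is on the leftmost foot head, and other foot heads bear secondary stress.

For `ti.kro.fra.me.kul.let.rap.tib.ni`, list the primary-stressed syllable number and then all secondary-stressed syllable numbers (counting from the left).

Weights: 1 ti L, 2 kro L, 3 fra L, 4 me L, 5 kul H, 6 let H, 7 rap H, 8 tib H, 9 ni L.
Parse right to left (heavy = foot alone; LL = one foot; stranded L unfooted): (ti.ˈkro) (fra.ˈme) (ˈkul) (ˈlet) (ˈrap) (ˈtib) ni.
Foot heads: 2, 4, 5, 6, 7, 8.
Primary stress on the leftmost head = syllable 2.
Secondary stress on 4, 5, 6, 7, 8: ti.ˈkro.fra.ˌme.ˌkul.ˌlet.ˌrap.ˌtib.ni.

primary 2, secondary 4, 5, 6, 7, 8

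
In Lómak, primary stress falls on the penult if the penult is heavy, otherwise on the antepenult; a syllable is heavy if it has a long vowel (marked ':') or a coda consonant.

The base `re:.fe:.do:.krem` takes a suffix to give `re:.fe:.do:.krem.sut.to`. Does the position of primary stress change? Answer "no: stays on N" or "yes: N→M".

Base `re:.fe:.do:.krem` (4 syllables):
  Weights: 2 fe: H, 3 do: H, 4 krem H.
  The penult (syllable 3, do:) is heavy, so it takes stress.
  → primary stress on syllable 3.
Suffixed `re:.fe:.do:.krem.sut.to` (6 syllables):
  Weights: 4 krem H, 5 sut H, 6 to L.
  The penult (syllable 5, sut) is heavy, so it takes stress.
  → primary stress on syllable 5.

yes: 3→5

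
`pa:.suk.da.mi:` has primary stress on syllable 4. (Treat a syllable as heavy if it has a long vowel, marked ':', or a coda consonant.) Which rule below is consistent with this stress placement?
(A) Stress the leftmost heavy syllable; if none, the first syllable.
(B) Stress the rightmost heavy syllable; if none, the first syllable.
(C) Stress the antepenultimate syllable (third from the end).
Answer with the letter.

Rule A → syllable 1 (observed: 4).
Rule B → syllable 4 ✓.
Rule C → syllable 2 (observed: 4).

B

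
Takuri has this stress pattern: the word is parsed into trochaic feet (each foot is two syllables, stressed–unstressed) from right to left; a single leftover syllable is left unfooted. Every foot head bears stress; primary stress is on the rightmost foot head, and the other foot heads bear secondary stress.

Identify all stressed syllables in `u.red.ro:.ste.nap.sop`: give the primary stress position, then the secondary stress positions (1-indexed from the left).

primary 5, secondary 1, 3

Parse right to left into trochaic (ˈσσ) feet: (ˈu.red) (ˈro:.ste) (ˈnap.sop).
Foot heads (stressed positions): 1, 3, 5.
End Rule Rightmost: primary stress on the rightmost head = syllable 5.
Secondary stress on 1, 3: ˌu.red.ˌro:.ste.ˈnap.sop.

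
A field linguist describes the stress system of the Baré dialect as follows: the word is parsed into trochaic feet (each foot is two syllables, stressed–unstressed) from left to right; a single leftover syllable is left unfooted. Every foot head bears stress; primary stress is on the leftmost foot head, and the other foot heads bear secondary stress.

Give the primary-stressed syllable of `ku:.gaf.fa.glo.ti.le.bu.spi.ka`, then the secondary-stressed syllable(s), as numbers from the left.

primary 1, secondary 3, 5, 7

Parse left to right into trochaic (ˈσσ) feet: (ˈku:.gaf) (ˈfa.glo) (ˈti.le) (ˈbu.spi) ka. Syllable 9 is left unfooted.
Foot heads (stressed positions): 1, 3, 5, 7.
End Rule Leftmost: primary stress on the leftmost head = syllable 1.
Secondary stress on 3, 5, 7: ˈku:.gaf.ˌfa.glo.ˌti.le.ˌbu.spi.ka.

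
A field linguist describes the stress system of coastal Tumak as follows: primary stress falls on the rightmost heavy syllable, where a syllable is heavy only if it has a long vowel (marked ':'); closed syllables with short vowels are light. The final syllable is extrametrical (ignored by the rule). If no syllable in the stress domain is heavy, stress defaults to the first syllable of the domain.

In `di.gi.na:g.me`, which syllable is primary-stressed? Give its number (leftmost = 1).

3

The final syllable (4, me) is extrametrical; the stress domain is syllables 1–3.
Weights: 1 di L, 2 gi L, 3 na:g H.
Heavy syllables in the domain: 3. The rightmost is syllable 3 (na:g).
Primary stress: syllable 3 → di.gi.ˈna:g.me.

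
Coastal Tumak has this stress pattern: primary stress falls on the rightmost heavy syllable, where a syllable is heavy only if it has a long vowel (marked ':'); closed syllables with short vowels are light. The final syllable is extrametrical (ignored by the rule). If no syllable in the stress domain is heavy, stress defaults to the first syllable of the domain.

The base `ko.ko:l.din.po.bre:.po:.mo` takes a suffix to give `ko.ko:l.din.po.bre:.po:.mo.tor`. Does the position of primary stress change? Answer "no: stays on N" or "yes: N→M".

Base `ko.ko:l.din.po.bre:.po:.mo` (7 syllables):
  The final syllable (7, mo) is extrametrical; the stress domain is syllables 1–6.
  Weights: 1 ko L, 2 ko:l H, 3 din L, 4 po L, 5 bre: H, 6 po: H.
  Heavy syllables in the domain: 2, 5, 6. The rightmost is syllable 6 (po:).
  → primary stress on syllable 6.
Suffixed `ko.ko:l.din.po.bre:.po:.mo.tor` (8 syllables):
  The final syllable (8, tor) is extrametrical; the stress domain is syllables 1–7.
  Weights: 1 ko L, 2 ko:l H, 3 din L, 4 po L, 5 bre: H, 6 po: H, 7 mo L.
  Heavy syllables in the domain: 2, 5, 6. The rightmost is syllable 6 (po:).
  → primary stress on syllable 6.

no: stays on 6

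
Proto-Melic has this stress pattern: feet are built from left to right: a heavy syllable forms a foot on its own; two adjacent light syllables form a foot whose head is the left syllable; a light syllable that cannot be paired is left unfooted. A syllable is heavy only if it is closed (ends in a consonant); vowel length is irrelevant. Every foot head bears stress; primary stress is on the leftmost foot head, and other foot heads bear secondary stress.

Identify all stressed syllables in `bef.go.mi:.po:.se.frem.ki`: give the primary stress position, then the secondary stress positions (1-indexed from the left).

Weights: 1 bef H, 2 go L, 3 mi: L, 4 po: L, 5 se L, 6 frem H, 7 ki L.
Parse left to right (heavy = foot alone; LL = one foot; stranded L unfooted): (ˈbef) (ˈgo.mi:) (ˈpo:.se) (ˈfrem) ki.
Foot heads: 1, 2, 4, 6.
Primary stress on the leftmost head = syllable 1.
Secondary stress on 2, 4, 6: ˈbef.ˌgo.mi:.ˌpo:.se.ˌfrem.ki.

primary 1, secondary 2, 4, 6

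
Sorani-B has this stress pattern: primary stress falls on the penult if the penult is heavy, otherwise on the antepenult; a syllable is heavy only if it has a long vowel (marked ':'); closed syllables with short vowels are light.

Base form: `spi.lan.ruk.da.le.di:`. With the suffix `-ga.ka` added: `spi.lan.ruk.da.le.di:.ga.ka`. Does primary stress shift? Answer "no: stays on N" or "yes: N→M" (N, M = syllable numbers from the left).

yes: 4→6

Base `spi.lan.ruk.da.le.di:` (6 syllables):
  Weights: 4 da L, 5 le L, 6 di: H.
  The penult (syllable 5, le) is light, so stress falls on the antepenult (syllable 4, da).
  → primary stress on syllable 4.
Suffixed `spi.lan.ruk.da.le.di:.ga.ka` (8 syllables):
  Weights: 6 di: H, 7 ga L, 8 ka L.
  The penult (syllable 7, ga) is light, so stress falls on the antepenult (syllable 6, di:).
  → primary stress on syllable 6.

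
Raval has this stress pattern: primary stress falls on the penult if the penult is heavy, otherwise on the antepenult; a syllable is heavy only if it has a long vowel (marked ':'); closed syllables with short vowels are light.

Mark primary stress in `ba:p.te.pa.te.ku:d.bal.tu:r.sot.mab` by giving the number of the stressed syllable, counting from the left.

Weights: 7 tu:r H, 8 sot L, 9 mab L.
The penult (syllable 8, sot) is light, so stress falls on the antepenult (syllable 7, tu:r).
Primary stress: syllable 7 → ba:p.te.pa.te.ku:d.bal.ˈtu:r.sot.mab.

7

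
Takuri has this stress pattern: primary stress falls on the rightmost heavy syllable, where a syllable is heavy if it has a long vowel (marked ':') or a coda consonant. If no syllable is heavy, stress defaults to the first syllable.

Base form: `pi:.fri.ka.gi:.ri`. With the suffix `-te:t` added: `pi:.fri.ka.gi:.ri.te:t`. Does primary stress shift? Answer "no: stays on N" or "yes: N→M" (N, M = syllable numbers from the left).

Base `pi:.fri.ka.gi:.ri` (5 syllables):
  Weights: 1 pi: H, 2 fri L, 3 ka L, 4 gi: H, 5 ri L.
  Heavy syllables in the domain: 1, 4. The rightmost is syllable 4 (gi:).
  → primary stress on syllable 4.
Suffixed `pi:.fri.ka.gi:.ri.te:t` (6 syllables):
  Weights: 1 pi: H, 2 fri L, 3 ka L, 4 gi: H, 5 ri L, 6 te:t H.
  Heavy syllables in the domain: 1, 4, 6. The rightmost is syllable 6 (te:t).
  → primary stress on syllable 6.

yes: 4→6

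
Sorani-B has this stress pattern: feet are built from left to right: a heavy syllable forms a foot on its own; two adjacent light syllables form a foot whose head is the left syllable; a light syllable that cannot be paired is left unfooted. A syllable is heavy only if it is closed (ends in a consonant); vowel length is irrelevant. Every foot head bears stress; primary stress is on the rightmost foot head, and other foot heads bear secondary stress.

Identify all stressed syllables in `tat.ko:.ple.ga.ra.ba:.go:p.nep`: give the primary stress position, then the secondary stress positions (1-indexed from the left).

primary 8, secondary 1, 2, 4, 7

Weights: 1 tat H, 2 ko: L, 3 ple L, 4 ga L, 5 ra L, 6 ba: L, 7 go:p H, 8 nep H.
Parse left to right (heavy = foot alone; LL = one foot; stranded L unfooted): (ˈtat) (ˈko:.ple) (ˈga.ra) ba: (ˈgo:p) (ˈnep).
Foot heads: 1, 2, 4, 7, 8.
Primary stress on the rightmost head = syllable 8.
Secondary stress on 1, 2, 4, 7: ˌtat.ˌko:.ple.ˌga.ra.ba:.ˌgo:p.ˈnep.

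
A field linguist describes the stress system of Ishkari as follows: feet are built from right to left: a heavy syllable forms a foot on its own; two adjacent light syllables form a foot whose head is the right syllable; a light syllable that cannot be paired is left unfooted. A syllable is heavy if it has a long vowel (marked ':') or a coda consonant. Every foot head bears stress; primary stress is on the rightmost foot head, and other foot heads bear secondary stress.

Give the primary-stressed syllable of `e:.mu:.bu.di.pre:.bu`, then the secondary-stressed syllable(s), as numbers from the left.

Weights: 1 e: H, 2 mu: H, 3 bu L, 4 di L, 5 pre: H, 6 bu L.
Parse right to left (heavy = foot alone; LL = one foot; stranded L unfooted): (ˈe:) (ˈmu:) (bu.ˈdi) (ˈpre:) bu.
Foot heads: 1, 2, 4, 5.
Primary stress on the rightmost head = syllable 5.
Secondary stress on 1, 2, 4: ˌe:.ˌmu:.bu.ˌdi.ˈpre:.bu.

primary 5, secondary 1, 2, 4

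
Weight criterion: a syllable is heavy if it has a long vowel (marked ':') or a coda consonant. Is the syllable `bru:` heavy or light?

`bru:`: long vowel, open (no coda). Long vowel → heavy.

heavy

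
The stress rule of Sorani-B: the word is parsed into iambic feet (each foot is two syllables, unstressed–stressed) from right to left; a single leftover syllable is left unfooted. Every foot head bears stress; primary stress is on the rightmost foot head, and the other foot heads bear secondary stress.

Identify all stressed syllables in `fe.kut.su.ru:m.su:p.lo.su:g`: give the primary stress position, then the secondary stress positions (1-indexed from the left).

Parse right to left into iambic (σˈσ) feet: fe (kut.ˈsu) (ru:m.ˈsu:p) (lo.ˈsu:g). Syllable 1 is left unfooted.
Foot heads (stressed positions): 3, 5, 7.
End Rule Rightmost: primary stress on the rightmost head = syllable 7.
Secondary stress on 3, 5: fe.kut.ˌsu.ru:m.ˌsu:p.lo.ˈsu:g.

primary 7, secondary 3, 5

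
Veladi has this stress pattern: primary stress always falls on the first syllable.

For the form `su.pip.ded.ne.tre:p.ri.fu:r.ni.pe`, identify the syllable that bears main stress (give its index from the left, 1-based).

The word has 9 syllables; the first syllable is syllable 1 (su).
Primary stress: syllable 1 → ˈsu.pip.ded.ne.tre:p.ri.fu:r.ni.pe.

1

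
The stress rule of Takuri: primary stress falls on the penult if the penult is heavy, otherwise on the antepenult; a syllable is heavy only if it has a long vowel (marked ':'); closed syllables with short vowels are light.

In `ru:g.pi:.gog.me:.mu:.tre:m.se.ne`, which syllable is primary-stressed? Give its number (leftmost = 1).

Weights: 6 tre:m H, 7 se L, 8 ne L.
The penult (syllable 7, se) is light, so stress falls on the antepenult (syllable 6, tre:m).
Primary stress: syllable 6 → ru:g.pi:.gog.me:.mu:.ˈtre:m.se.ne.

6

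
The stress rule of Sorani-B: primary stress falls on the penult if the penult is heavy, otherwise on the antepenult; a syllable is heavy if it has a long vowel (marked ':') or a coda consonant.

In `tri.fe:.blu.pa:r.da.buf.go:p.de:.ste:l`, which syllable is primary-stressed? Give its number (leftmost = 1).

8

Weights: 7 go:p H, 8 de: H, 9 ste:l H.
The penult (syllable 8, de:) is heavy, so it takes stress.
Primary stress: syllable 8 → tri.fe:.blu.pa:r.da.buf.go:p.ˈde:.ste:l.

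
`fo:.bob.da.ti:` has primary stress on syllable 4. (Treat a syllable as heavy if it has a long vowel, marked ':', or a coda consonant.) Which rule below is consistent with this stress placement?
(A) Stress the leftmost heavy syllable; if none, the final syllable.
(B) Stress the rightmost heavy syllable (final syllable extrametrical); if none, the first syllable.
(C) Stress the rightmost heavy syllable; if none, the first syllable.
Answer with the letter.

C

Rule A → syllable 1 (observed: 4).
Rule B → syllable 2 (observed: 4).
Rule C → syllable 4 ✓.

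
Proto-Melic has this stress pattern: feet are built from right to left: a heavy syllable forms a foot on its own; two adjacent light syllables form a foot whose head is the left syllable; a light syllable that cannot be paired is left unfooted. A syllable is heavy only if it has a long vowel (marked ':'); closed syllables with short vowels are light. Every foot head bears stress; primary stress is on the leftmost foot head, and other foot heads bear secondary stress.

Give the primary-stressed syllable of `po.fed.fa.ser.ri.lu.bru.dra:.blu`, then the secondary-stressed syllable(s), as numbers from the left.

Weights: 1 po L, 2 fed L, 3 fa L, 4 ser L, 5 ri L, 6 lu L, 7 bru L, 8 dra: H, 9 blu L.
Parse right to left (heavy = foot alone; LL = one foot; stranded L unfooted): po (ˈfed.fa) (ˈser.ri) (ˈlu.bru) (ˈdra:) blu.
Foot heads: 2, 4, 6, 8.
Primary stress on the leftmost head = syllable 2.
Secondary stress on 4, 6, 8: po.ˈfed.fa.ˌser.ri.ˌlu.bru.ˌdra:.blu.

primary 2, secondary 4, 6, 8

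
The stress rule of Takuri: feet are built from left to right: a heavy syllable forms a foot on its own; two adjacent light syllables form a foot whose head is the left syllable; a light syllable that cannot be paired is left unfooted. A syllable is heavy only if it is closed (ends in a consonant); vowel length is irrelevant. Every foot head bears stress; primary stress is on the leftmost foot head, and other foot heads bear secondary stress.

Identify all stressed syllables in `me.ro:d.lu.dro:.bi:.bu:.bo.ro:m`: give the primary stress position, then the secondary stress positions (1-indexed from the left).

Weights: 1 me L, 2 ro:d H, 3 lu L, 4 dro: L, 5 bi: L, 6 bu: L, 7 bo L, 8 ro:m H.
Parse left to right (heavy = foot alone; LL = one foot; stranded L unfooted): me (ˈro:d) (ˈlu.dro:) (ˈbi:.bu:) bo (ˈro:m).
Foot heads: 2, 3, 5, 8.
Primary stress on the leftmost head = syllable 2.
Secondary stress on 3, 5, 8: me.ˈro:d.ˌlu.dro:.ˌbi:.bu:.bo.ˌro:m.

primary 2, secondary 3, 5, 8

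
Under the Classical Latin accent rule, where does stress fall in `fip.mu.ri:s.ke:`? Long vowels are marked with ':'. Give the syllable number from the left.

3

Classical Latin: stress the penult if heavy (long vowel or closed), else the antepenult.
Weights: 2 mu L, 3 ri:s H, 4 ke: H.
The penult (syllable 3, ri:s) is heavy, so it takes stress.
Stress on syllable 3: fip.mu.ˈri:s.ke:.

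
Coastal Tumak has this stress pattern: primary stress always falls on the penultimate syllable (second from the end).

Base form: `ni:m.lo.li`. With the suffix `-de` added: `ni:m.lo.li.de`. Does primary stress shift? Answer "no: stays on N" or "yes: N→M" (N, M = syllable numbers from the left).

yes: 2→3

Base `ni:m.lo.li` (3 syllables):
  The word has 3 syllables; the penultimate syllable (second from the end) is syllable 2 (lo).
  → primary stress on syllable 2.
Suffixed `ni:m.lo.li.de` (4 syllables):
  The word has 4 syllables; the penultimate syllable (second from the end) is syllable 3 (li).
  → primary stress on syllable 3.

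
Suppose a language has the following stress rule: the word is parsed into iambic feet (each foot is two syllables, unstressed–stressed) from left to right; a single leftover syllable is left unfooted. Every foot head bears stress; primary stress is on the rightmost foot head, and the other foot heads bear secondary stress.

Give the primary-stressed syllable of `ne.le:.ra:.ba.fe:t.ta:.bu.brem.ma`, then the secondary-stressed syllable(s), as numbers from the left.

primary 8, secondary 2, 4, 6

Parse left to right into iambic (σˈσ) feet: (ne.ˈle:) (ra:.ˈba) (fe:t.ˈta:) (bu.ˈbrem) ma. Syllable 9 is left unfooted.
Foot heads (stressed positions): 2, 4, 6, 8.
End Rule Rightmost: primary stress on the rightmost head = syllable 8.
Secondary stress on 2, 4, 6: ne.ˌle:.ra:.ˌba.fe:t.ˌta:.bu.ˈbrem.ma.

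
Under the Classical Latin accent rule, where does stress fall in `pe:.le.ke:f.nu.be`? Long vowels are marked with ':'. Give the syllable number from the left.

3

Classical Latin: stress the penult if heavy (long vowel or closed), else the antepenult.
Weights: 3 ke:f H, 4 nu L, 5 be L.
The penult (syllable 4, nu) is light, so stress falls on the antepenult (syllable 3, ke:f).
Stress on syllable 3: pe:.le.ˈke:f.nu.be.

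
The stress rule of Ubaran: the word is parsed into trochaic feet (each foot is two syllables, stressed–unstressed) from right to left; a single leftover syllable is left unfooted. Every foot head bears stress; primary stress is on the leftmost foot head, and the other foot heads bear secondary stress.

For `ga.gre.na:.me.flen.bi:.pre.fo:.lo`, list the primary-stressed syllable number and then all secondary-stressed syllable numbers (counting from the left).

primary 2, secondary 4, 6, 8

Parse right to left into trochaic (ˈσσ) feet: ga (ˈgre.na:) (ˈme.flen) (ˈbi:.pre) (ˈfo:.lo). Syllable 1 is left unfooted.
Foot heads (stressed positions): 2, 4, 6, 8.
End Rule Leftmost: primary stress on the leftmost head = syllable 2.
Secondary stress on 4, 6, 8: ga.ˈgre.na:.ˌme.flen.ˌbi:.pre.ˌfo:.lo.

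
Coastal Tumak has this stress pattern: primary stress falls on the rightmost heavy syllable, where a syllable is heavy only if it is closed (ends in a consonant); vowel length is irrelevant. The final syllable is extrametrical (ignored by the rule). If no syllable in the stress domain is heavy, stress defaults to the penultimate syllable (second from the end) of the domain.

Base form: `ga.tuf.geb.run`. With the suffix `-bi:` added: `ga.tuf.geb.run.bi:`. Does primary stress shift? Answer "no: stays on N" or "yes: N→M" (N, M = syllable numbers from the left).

yes: 3→4

Base `ga.tuf.geb.run` (4 syllables):
  The final syllable (4, run) is extrametrical; the stress domain is syllables 1–3.
  Weights: 1 ga L, 2 tuf H, 3 geb H.
  Heavy syllables in the domain: 2, 3. The rightmost is syllable 3 (geb).
  → primary stress on syllable 3.
Suffixed `ga.tuf.geb.run.bi:` (5 syllables):
  The final syllable (5, bi:) is extrametrical; the stress domain is syllables 1–4.
  Weights: 1 ga L, 2 tuf H, 3 geb H, 4 run H.
  Heavy syllables in the domain: 2, 3, 4. The rightmost is syllable 4 (run).
  → primary stress on syllable 4.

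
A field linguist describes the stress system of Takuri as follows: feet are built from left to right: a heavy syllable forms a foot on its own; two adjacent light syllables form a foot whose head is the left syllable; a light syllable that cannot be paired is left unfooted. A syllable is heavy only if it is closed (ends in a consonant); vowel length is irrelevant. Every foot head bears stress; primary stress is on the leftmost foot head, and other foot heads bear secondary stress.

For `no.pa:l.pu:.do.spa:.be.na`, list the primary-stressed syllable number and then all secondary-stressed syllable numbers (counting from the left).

Weights: 1 no L, 2 pa:l H, 3 pu: L, 4 do L, 5 spa: L, 6 be L, 7 na L.
Parse left to right (heavy = foot alone; LL = one foot; stranded L unfooted): no (ˈpa:l) (ˈpu:.do) (ˈspa:.be) na.
Foot heads: 2, 3, 5.
Primary stress on the leftmost head = syllable 2.
Secondary stress on 3, 5: no.ˈpa:l.ˌpu:.do.ˌspa:.be.na.

primary 2, secondary 3, 5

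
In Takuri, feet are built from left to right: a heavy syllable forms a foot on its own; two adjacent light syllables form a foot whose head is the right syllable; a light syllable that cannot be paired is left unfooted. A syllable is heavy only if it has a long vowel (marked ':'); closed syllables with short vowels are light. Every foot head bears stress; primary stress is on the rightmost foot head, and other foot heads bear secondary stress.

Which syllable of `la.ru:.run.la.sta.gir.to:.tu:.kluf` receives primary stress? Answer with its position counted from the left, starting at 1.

Weights: 1 la L, 2 ru: H, 3 run L, 4 la L, 5 sta L, 6 gir L, 7 to: H, 8 tu: H, 9 kluf L.
Parse left to right (heavy = foot alone; LL = one foot; stranded L unfooted): la (ˈru:) (run.ˈla) (sta.ˈgir) (ˈto:) (ˈtu:) kluf.
Foot heads: 2, 4, 6, 7, 8.
Primary stress on the rightmost head = syllable 8.
Primary stress: syllable 8 → la.ru:.run.la.sta.gir.to:.ˈtu:.kluf.

8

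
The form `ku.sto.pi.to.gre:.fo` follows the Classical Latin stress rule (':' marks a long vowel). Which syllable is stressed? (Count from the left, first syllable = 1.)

5

Classical Latin: stress the penult if heavy (long vowel or closed), else the antepenult.
Weights: 4 to L, 5 gre: H, 6 fo L.
The penult (syllable 5, gre:) is heavy, so it takes stress.
Stress on syllable 5: ku.sto.pi.to.ˈgre:.fo.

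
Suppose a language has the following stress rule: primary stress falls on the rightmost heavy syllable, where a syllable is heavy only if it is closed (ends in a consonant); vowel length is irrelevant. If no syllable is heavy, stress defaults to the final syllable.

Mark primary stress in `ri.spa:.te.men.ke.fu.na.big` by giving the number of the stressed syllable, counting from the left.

Weights: 1 ri L, 2 spa: L, 3 te L, 4 men H, 5 ke L, 6 fu L, 7 na L, 8 big H.
Heavy syllables in the domain: 4, 8. The rightmost is syllable 8 (big).
Primary stress: syllable 8 → ri.spa:.te.men.ke.fu.na.ˈbig.

8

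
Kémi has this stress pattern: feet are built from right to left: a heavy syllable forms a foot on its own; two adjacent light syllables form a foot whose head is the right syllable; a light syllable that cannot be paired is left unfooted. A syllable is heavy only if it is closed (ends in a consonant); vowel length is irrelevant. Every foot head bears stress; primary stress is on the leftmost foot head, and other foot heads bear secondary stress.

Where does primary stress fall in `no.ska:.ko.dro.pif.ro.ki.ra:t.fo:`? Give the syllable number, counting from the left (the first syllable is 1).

2

Weights: 1 no L, 2 ska: L, 3 ko L, 4 dro L, 5 pif H, 6 ro L, 7 ki L, 8 ra:t H, 9 fo: L.
Parse right to left (heavy = foot alone; LL = one foot; stranded L unfooted): (no.ˈska:) (ko.ˈdro) (ˈpif) (ro.ˈki) (ˈra:t) fo:.
Foot heads: 2, 4, 5, 7, 8.
Primary stress on the leftmost head = syllable 2.
Primary stress: syllable 2 → no.ˈska:.ko.dro.pif.ro.ki.ra:t.fo:.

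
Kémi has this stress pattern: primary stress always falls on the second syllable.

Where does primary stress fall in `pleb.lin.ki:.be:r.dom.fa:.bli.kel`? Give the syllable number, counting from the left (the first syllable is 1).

2

The word has 8 syllables; the second syllable is syllable 2 (lin).
Primary stress: syllable 2 → pleb.ˈlin.ki:.be:r.dom.fa:.bli.kel.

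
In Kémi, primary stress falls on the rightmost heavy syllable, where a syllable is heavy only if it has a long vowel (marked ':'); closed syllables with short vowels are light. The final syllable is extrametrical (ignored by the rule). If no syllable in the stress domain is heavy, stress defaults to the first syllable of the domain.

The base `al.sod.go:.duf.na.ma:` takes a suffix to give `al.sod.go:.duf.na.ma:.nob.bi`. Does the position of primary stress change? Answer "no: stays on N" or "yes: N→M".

Base `al.sod.go:.duf.na.ma:` (6 syllables):
  The final syllable (6, ma:) is extrametrical; the stress domain is syllables 1–5.
  Weights: 1 al L, 2 sod L, 3 go: H, 4 duf L, 5 na L.
  Heavy syllables in the domain: 3. The rightmost is syllable 3 (go:).
  → primary stress on syllable 3.
Suffixed `al.sod.go:.duf.na.ma:.nob.bi` (8 syllables):
  The final syllable (8, bi) is extrametrical; the stress domain is syllables 1–7.
  Weights: 1 al L, 2 sod L, 3 go: H, 4 duf L, 5 na L, 6 ma: H, 7 nob L.
  Heavy syllables in the domain: 3, 6. The rightmost is syllable 6 (ma:).
  → primary stress on syllable 6.

yes: 3→6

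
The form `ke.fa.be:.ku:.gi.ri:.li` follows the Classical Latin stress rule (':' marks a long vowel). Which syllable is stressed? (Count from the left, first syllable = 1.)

Classical Latin: stress the penult if heavy (long vowel or closed), else the antepenult.
Weights: 5 gi L, 6 ri: H, 7 li L.
The penult (syllable 6, ri:) is heavy, so it takes stress.
Stress on syllable 6: ke.fa.be:.ku:.gi.ˈri:.li.

6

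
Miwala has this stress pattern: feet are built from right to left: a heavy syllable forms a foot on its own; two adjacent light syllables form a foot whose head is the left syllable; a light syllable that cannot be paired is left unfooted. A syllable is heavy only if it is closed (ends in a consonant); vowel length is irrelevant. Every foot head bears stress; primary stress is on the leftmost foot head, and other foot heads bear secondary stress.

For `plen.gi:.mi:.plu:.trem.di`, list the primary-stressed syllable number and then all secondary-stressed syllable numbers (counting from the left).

primary 1, secondary 3, 5

Weights: 1 plen H, 2 gi: L, 3 mi: L, 4 plu: L, 5 trem H, 6 di L.
Parse right to left (heavy = foot alone; LL = one foot; stranded L unfooted): (ˈplen) gi: (ˈmi:.plu:) (ˈtrem) di.
Foot heads: 1, 3, 5.
Primary stress on the leftmost head = syllable 1.
Secondary stress on 3, 5: ˈplen.gi:.ˌmi:.plu:.ˌtrem.di.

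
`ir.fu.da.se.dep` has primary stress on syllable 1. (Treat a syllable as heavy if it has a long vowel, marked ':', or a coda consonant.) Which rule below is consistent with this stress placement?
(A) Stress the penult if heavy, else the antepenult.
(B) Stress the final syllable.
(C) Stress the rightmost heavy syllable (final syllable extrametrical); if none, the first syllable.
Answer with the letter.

Rule A → syllable 3 (observed: 1).
Rule B → syllable 5 (observed: 1).
Rule C → syllable 1 ✓.

C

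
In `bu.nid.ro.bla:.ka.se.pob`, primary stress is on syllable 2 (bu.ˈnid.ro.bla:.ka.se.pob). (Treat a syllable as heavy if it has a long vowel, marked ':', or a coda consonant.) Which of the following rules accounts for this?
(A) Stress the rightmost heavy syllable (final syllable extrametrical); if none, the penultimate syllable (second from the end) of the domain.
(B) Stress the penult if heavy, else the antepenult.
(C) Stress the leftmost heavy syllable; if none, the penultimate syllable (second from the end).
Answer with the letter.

C

Rule A → syllable 4 (observed: 2).
Rule B → syllable 5 (observed: 2).
Rule C → syllable 2 ✓.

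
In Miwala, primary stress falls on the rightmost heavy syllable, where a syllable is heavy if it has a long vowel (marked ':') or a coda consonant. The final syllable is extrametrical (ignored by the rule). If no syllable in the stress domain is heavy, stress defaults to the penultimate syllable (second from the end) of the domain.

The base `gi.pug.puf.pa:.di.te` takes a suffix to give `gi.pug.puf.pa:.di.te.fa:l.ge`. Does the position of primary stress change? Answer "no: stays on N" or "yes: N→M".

Base `gi.pug.puf.pa:.di.te` (6 syllables):
  The final syllable (6, te) is extrametrical; the stress domain is syllables 1–5.
  Weights: 1 gi L, 2 pug H, 3 puf H, 4 pa: H, 5 di L.
  Heavy syllables in the domain: 2, 3, 4. The rightmost is syllable 4 (pa:).
  → primary stress on syllable 4.
Suffixed `gi.pug.puf.pa:.di.te.fa:l.ge` (8 syllables):
  The final syllable (8, ge) is extrametrical; the stress domain is syllables 1–7.
  Weights: 1 gi L, 2 pug H, 3 puf H, 4 pa: H, 5 di L, 6 te L, 7 fa:l H.
  Heavy syllables in the domain: 2, 3, 4, 7. The rightmost is syllable 7 (fa:l).
  → primary stress on syllable 7.

yes: 4→7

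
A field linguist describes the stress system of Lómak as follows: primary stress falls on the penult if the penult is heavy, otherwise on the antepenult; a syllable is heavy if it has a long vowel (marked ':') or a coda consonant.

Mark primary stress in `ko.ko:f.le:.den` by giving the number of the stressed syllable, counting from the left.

3

Weights: 2 ko:f H, 3 le: H, 4 den H.
The penult (syllable 3, le:) is heavy, so it takes stress.
Primary stress: syllable 3 → ko.ko:f.ˈle:.den.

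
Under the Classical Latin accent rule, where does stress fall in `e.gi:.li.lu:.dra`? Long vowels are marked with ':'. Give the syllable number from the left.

Classical Latin: stress the penult if heavy (long vowel or closed), else the antepenult.
Weights: 3 li L, 4 lu: H, 5 dra L.
The penult (syllable 4, lu:) is heavy, so it takes stress.
Stress on syllable 4: e.gi:.li.ˈlu:.dra.

4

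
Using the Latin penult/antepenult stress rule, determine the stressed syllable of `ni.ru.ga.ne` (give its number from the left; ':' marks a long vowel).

Classical Latin: stress the penult if heavy (long vowel or closed), else the antepenult.
Weights: 2 ru L, 3 ga L, 4 ne L.
The penult (syllable 3, ga) is light, so stress falls on the antepenult (syllable 2, ru).
Stress on syllable 2: ni.ˈru.ga.ne.

2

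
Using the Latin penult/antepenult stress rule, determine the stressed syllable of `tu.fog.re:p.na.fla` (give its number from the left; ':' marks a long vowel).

3

Classical Latin: stress the penult if heavy (long vowel or closed), else the antepenult.
Weights: 3 re:p H, 4 na L, 5 fla L.
The penult (syllable 4, na) is light, so stress falls on the antepenult (syllable 3, re:p).
Stress on syllable 3: tu.fog.ˈre:p.na.fla.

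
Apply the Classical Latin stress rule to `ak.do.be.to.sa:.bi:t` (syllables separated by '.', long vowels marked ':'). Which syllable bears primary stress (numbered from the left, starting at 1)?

Classical Latin: stress the penult if heavy (long vowel or closed), else the antepenult.
Weights: 4 to L, 5 sa: H, 6 bi:t H.
The penult (syllable 5, sa:) is heavy, so it takes stress.
Stress on syllable 5: ak.do.be.to.ˈsa:.bi:t.

5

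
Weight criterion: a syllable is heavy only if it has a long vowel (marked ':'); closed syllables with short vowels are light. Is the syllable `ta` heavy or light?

light

`ta`: short vowel, open (no coda). Short vowel → light.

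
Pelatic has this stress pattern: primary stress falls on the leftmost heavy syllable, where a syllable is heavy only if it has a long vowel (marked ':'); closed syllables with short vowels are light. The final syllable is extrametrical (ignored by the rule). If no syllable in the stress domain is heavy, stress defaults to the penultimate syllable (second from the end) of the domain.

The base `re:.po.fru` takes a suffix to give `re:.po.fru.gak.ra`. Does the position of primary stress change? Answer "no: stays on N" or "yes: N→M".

no: stays on 1

Base `re:.po.fru` (3 syllables):
  The final syllable (3, fru) is extrametrical; the stress domain is syllables 1–2.
  Weights: 1 re: H, 2 po L.
  Heavy syllables in the domain: 1. The leftmost is syllable 1 (re:).
  → primary stress on syllable 1.
Suffixed `re:.po.fru.gak.ra` (5 syllables):
  The final syllable (5, ra) is extrametrical; the stress domain is syllables 1–4.
  Weights: 1 re: H, 2 po L, 3 fru L, 4 gak L.
  Heavy syllables in the domain: 1. The leftmost is syllable 1 (re:).
  → primary stress on syllable 1.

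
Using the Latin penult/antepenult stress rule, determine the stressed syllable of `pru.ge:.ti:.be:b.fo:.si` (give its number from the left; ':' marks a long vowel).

5

Classical Latin: stress the penult if heavy (long vowel or closed), else the antepenult.
Weights: 4 be:b H, 5 fo: H, 6 si L.
The penult (syllable 5, fo:) is heavy, so it takes stress.
Stress on syllable 5: pru.ge:.ti:.be:b.ˈfo:.si.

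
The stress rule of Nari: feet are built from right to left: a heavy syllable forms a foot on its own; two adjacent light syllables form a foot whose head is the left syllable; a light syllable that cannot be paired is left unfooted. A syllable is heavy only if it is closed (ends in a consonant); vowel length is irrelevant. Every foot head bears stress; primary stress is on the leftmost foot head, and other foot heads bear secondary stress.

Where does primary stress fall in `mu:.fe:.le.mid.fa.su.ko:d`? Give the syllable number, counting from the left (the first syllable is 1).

2

Weights: 1 mu: L, 2 fe: L, 3 le L, 4 mid H, 5 fa L, 6 su L, 7 ko:d H.
Parse right to left (heavy = foot alone; LL = one foot; stranded L unfooted): mu: (ˈfe:.le) (ˈmid) (ˈfa.su) (ˈko:d).
Foot heads: 2, 4, 5, 7.
Primary stress on the leftmost head = syllable 2.
Primary stress: syllable 2 → mu:.ˈfe:.le.mid.fa.su.ko:d.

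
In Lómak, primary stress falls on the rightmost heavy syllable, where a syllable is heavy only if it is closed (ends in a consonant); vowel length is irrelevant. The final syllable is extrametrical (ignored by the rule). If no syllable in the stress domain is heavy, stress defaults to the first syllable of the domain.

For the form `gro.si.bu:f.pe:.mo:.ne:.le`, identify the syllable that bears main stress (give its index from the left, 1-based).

The final syllable (7, le) is extrametrical; the stress domain is syllables 1–6.
Weights: 1 gro L, 2 si L, 3 bu:f H, 4 pe: L, 5 mo: L, 6 ne: L.
Heavy syllables in the domain: 3. The rightmost is syllable 3 (bu:f).
Primary stress: syllable 3 → gro.si.ˈbu:f.pe:.mo:.ne:.le.

3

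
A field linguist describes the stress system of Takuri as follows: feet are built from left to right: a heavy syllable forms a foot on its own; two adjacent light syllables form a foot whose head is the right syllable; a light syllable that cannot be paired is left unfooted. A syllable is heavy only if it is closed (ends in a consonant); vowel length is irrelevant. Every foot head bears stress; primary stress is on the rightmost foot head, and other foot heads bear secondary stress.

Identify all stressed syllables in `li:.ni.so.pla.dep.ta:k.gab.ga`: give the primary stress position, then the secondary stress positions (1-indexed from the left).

Weights: 1 li: L, 2 ni L, 3 so L, 4 pla L, 5 dep H, 6 ta:k H, 7 gab H, 8 ga L.
Parse left to right (heavy = foot alone; LL = one foot; stranded L unfooted): (li:.ˈni) (so.ˈpla) (ˈdep) (ˈta:k) (ˈgab) ga.
Foot heads: 2, 4, 5, 6, 7.
Primary stress on the rightmost head = syllable 7.
Secondary stress on 2, 4, 5, 6: li:.ˌni.so.ˌpla.ˌdep.ˌta:k.ˈgab.ga.

primary 7, secondary 2, 4, 5, 6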